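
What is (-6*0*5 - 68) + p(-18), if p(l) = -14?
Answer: -82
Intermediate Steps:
(-6*0*5 - 68) + p(-18) = (-6*0*5 - 68) - 14 = (0*5 - 68) - 14 = (0 - 68) - 14 = -68 - 14 = -82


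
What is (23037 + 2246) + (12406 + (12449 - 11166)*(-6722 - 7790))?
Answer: -18581207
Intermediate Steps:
(23037 + 2246) + (12406 + (12449 - 11166)*(-6722 - 7790)) = 25283 + (12406 + 1283*(-14512)) = 25283 + (12406 - 18618896) = 25283 - 18606490 = -18581207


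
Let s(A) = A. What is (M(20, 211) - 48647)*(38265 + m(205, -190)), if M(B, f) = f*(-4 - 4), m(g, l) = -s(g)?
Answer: -1915750100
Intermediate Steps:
m(g, l) = -g
M(B, f) = -8*f (M(B, f) = f*(-8) = -8*f)
(M(20, 211) - 48647)*(38265 + m(205, -190)) = (-8*211 - 48647)*(38265 - 1*205) = (-1688 - 48647)*(38265 - 205) = -50335*38060 = -1915750100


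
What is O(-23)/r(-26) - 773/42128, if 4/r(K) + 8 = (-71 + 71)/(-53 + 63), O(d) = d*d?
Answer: -44572197/42128 ≈ -1058.0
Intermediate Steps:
O(d) = d**2
r(K) = -1/2 (r(K) = 4/(-8 + (-71 + 71)/(-53 + 63)) = 4/(-8 + 0/10) = 4/(-8 + 0*(1/10)) = 4/(-8 + 0) = 4/(-8) = 4*(-1/8) = -1/2)
O(-23)/r(-26) - 773/42128 = (-23)**2/(-1/2) - 773/42128 = 529*(-2) - 773*1/42128 = -1058 - 773/42128 = -44572197/42128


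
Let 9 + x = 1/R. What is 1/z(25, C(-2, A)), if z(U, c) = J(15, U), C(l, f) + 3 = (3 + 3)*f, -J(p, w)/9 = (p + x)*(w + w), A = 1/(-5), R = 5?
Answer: -1/2790 ≈ -0.00035842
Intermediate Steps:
A = -⅕ ≈ -0.20000
x = -44/5 (x = -9 + 1/5 = -9 + 1*(⅕) = -9 + ⅕ = -44/5 ≈ -8.8000)
J(p, w) = -18*w*(-44/5 + p) (J(p, w) = -9*(p - 44/5)*(w + w) = -9*(-44/5 + p)*2*w = -18*w*(-44/5 + p))
C(l, f) = -3 + 6*f (C(l, f) = -3 + (3 + 3)*f = -3 + 6*f)
z(U, c) = -558*U/5 (z(U, c) = 18*U*(44 - 5*15)/5 = 18*U*(44 - 75)/5 = (18/5)*U*(-31) = -558*U/5)
1/z(25, C(-2, A)) = 1/(-558/5*25) = 1/(-2790) = -1/2790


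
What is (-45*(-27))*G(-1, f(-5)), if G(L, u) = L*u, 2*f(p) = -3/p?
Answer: -729/2 ≈ -364.50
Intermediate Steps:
f(p) = -3/(2*p) (f(p) = (-3/p)/2 = -3/(2*p))
(-45*(-27))*G(-1, f(-5)) = (-45*(-27))*(-(-3)/(2*(-5))) = 1215*(-(-3)*(-1)/(2*5)) = 1215*(-1*3/10) = 1215*(-3/10) = -729/2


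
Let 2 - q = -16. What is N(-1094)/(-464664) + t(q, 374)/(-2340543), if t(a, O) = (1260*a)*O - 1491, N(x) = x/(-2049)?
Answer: -1345761745643731/371403813776508 ≈ -3.6234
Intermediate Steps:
N(x) = -x/2049 (N(x) = x*(-1/2049) = -x/2049)
q = 18 (q = 2 - 1*(-16) = 2 + 16 = 18)
t(a, O) = -1491 + 1260*O*a (t(a, O) = 1260*O*a - 1491 = -1491 + 1260*O*a)
N(-1094)/(-464664) + t(q, 374)/(-2340543) = -1/2049*(-1094)/(-464664) + (-1491 + 1260*374*18)/(-2340543) = (1094/2049)*(-1/464664) + (-1491 + 8482320)*(-1/2340543) = -547/476048268 + 8480829*(-1/2340543) = -547/476048268 - 2826943/780181 = -1345761745643731/371403813776508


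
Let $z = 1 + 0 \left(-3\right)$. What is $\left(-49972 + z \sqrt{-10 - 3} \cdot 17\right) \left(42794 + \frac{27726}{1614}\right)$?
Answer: $- \frac{575487896204}{269} + \frac{195775519 i \sqrt{13}}{269} \approx -2.1394 \cdot 10^{9} + 2.6241 \cdot 10^{6} i$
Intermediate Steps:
$z = 1$ ($z = 1 + 0 = 1$)
$\left(-49972 + z \sqrt{-10 - 3} \cdot 17\right) \left(42794 + \frac{27726}{1614}\right) = \left(-49972 + 1 \sqrt{-10 - 3} \cdot 17\right) \left(42794 + \frac{27726}{1614}\right) = \left(-49972 + 1 \sqrt{-13} \cdot 17\right) \left(42794 + 27726 \cdot \frac{1}{1614}\right) = \left(-49972 + 1 i \sqrt{13} \cdot 17\right) \left(42794 + \frac{4621}{269}\right) = \left(-49972 + i \sqrt{13} \cdot 17\right) \frac{11516207}{269} = \left(-49972 + 17 i \sqrt{13}\right) \frac{11516207}{269} = - \frac{575487896204}{269} + \frac{195775519 i \sqrt{13}}{269}$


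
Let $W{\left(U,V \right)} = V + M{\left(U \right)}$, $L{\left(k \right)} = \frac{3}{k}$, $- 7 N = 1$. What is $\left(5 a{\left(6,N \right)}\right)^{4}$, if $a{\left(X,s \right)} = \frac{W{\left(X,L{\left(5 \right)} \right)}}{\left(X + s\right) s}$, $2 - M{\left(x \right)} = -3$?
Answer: $\frac{3543369523456}{2825761} \approx 1.254 \cdot 10^{6}$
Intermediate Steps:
$N = - \frac{1}{7}$ ($N = \left(- \frac{1}{7}\right) 1 = - \frac{1}{7} \approx -0.14286$)
$M{\left(x \right)} = 5$ ($M{\left(x \right)} = 2 - -3 = 2 + 3 = 5$)
$W{\left(U,V \right)} = 5 + V$ ($W{\left(U,V \right)} = V + 5 = 5 + V$)
$a{\left(X,s \right)} = \frac{28}{5 s \left(X + s\right)}$ ($a{\left(X,s \right)} = \frac{5 + \frac{3}{5}}{\left(X + s\right) s} = \frac{5 + 3 \cdot \frac{1}{5}}{s \left(X + s\right)} = \left(5 + \frac{3}{5}\right) \frac{1}{s \left(X + s\right)} = \frac{28 \frac{1}{s \left(X + s\right)}}{5} = \frac{28}{5 s \left(X + s\right)}$)
$\left(5 a{\left(6,N \right)}\right)^{4} = \left(5 \frac{28}{5 \left(- \frac{1}{7}\right) \left(6 - \frac{1}{7}\right)}\right)^{4} = \left(5 \cdot \frac{28}{5} \left(-7\right) \frac{1}{\frac{41}{7}}\right)^{4} = \left(5 \cdot \frac{28}{5} \left(-7\right) \frac{7}{41}\right)^{4} = \left(5 \left(- \frac{1372}{205}\right)\right)^{4} = \left(- \frac{1372}{41}\right)^{4} = \frac{3543369523456}{2825761}$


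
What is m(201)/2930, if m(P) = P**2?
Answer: 40401/2930 ≈ 13.789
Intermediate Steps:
m(201)/2930 = 201**2/2930 = 40401*(1/2930) = 40401/2930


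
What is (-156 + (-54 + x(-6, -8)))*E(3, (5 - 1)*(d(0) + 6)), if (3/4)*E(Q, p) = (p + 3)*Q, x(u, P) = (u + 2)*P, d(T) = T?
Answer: -19224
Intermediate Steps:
x(u, P) = P*(2 + u) (x(u, P) = (2 + u)*P = P*(2 + u))
E(Q, p) = 4*Q*(3 + p)/3 (E(Q, p) = 4*((p + 3)*Q)/3 = 4*((3 + p)*Q)/3 = 4*(Q*(3 + p))/3 = 4*Q*(3 + p)/3)
(-156 + (-54 + x(-6, -8)))*E(3, (5 - 1)*(d(0) + 6)) = (-156 + (-54 - 8*(2 - 6)))*((4/3)*3*(3 + (5 - 1)*(0 + 6))) = (-156 + (-54 - 8*(-4)))*((4/3)*3*(3 + 4*6)) = (-156 + (-54 + 32))*((4/3)*3*(3 + 24)) = (-156 - 22)*((4/3)*3*27) = -178*108 = -19224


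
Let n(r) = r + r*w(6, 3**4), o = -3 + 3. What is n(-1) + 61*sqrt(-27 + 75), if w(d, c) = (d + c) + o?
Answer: -88 + 244*sqrt(3) ≈ 334.62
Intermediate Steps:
o = 0
w(d, c) = c + d (w(d, c) = (d + c) + 0 = (c + d) + 0 = c + d)
n(r) = 88*r (n(r) = r + r*(3**4 + 6) = r + r*(81 + 6) = r + r*87 = r + 87*r = 88*r)
n(-1) + 61*sqrt(-27 + 75) = 88*(-1) + 61*sqrt(-27 + 75) = -88 + 61*sqrt(48) = -88 + 61*(4*sqrt(3)) = -88 + 244*sqrt(3)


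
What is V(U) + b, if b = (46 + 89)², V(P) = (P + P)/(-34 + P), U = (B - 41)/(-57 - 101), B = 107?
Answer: 49553841/2719 ≈ 18225.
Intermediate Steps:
U = -33/79 (U = (107 - 41)/(-57 - 101) = 66/(-158) = 66*(-1/158) = -33/79 ≈ -0.41772)
V(P) = 2*P/(-34 + P) (V(P) = (2*P)/(-34 + P) = 2*P/(-34 + P))
b = 18225 (b = 135² = 18225)
V(U) + b = 2*(-33/79)/(-34 - 33/79) + 18225 = 2*(-33/79)/(-2719/79) + 18225 = 2*(-33/79)*(-79/2719) + 18225 = 66/2719 + 18225 = 49553841/2719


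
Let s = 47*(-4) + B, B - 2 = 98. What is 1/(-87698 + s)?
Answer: -1/87786 ≈ -1.1391e-5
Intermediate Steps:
B = 100 (B = 2 + 98 = 100)
s = -88 (s = 47*(-4) + 100 = -188 + 100 = -88)
1/(-87698 + s) = 1/(-87698 - 88) = 1/(-87786) = -1/87786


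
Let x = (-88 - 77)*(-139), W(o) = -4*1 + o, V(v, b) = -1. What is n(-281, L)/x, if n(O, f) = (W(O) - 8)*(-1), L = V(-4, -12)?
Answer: 293/22935 ≈ 0.012775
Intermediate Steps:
W(o) = -4 + o
x = 22935 (x = -165*(-139) = 22935)
L = -1
n(O, f) = 12 - O (n(O, f) = ((-4 + O) - 8)*(-1) = (-12 + O)*(-1) = 12 - O)
n(-281, L)/x = (12 - 1*(-281))/22935 = (12 + 281)*(1/22935) = 293*(1/22935) = 293/22935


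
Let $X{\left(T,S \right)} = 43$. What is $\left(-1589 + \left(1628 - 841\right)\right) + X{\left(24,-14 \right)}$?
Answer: $-759$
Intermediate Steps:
$\left(-1589 + \left(1628 - 841\right)\right) + X{\left(24,-14 \right)} = \left(-1589 + \left(1628 - 841\right)\right) + 43 = \left(-1589 + 787\right) + 43 = -802 + 43 = -759$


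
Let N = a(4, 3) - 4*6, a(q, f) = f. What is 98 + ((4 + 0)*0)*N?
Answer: 98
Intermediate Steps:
N = -21 (N = 3 - 4*6 = 3 - 24 = -21)
98 + ((4 + 0)*0)*N = 98 + ((4 + 0)*0)*(-21) = 98 + (4*0)*(-21) = 98 + 0*(-21) = 98 + 0 = 98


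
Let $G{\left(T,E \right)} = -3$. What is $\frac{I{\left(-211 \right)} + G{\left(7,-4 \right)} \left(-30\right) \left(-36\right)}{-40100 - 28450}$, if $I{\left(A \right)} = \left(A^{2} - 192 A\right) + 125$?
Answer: $- \frac{13653}{11425} \approx -1.195$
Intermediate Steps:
$I{\left(A \right)} = 125 + A^{2} - 192 A$
$\frac{I{\left(-211 \right)} + G{\left(7,-4 \right)} \left(-30\right) \left(-36\right)}{-40100 - 28450} = \frac{\left(125 + \left(-211\right)^{2} - -40512\right) + \left(-3\right) \left(-30\right) \left(-36\right)}{-40100 - 28450} = \frac{\left(125 + 44521 + 40512\right) + 90 \left(-36\right)}{-68550} = \left(85158 - 3240\right) \left(- \frac{1}{68550}\right) = 81918 \left(- \frac{1}{68550}\right) = - \frac{13653}{11425}$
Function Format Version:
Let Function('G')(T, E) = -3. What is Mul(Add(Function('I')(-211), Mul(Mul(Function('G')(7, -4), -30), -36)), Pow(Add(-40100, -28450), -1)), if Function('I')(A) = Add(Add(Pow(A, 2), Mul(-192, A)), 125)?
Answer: Rational(-13653, 11425) ≈ -1.1950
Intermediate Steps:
Function('I')(A) = Add(125, Pow(A, 2), Mul(-192, A))
Mul(Add(Function('I')(-211), Mul(Mul(Function('G')(7, -4), -30), -36)), Pow(Add(-40100, -28450), -1)) = Mul(Add(Add(125, Pow(-211, 2), Mul(-192, -211)), Mul(Mul(-3, -30), -36)), Pow(Add(-40100, -28450), -1)) = Mul(Add(Add(125, 44521, 40512), Mul(90, -36)), Pow(-68550, -1)) = Mul(Add(85158, -3240), Rational(-1, 68550)) = Mul(81918, Rational(-1, 68550)) = Rational(-13653, 11425)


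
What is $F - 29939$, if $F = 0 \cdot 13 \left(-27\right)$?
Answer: $-29939$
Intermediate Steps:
$F = 0$ ($F = 0 \left(-27\right) = 0$)
$F - 29939 = 0 - 29939 = -29939$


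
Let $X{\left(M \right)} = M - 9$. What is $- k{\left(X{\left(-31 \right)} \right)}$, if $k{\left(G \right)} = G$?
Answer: $40$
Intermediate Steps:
$X{\left(M \right)} = -9 + M$ ($X{\left(M \right)} = M - 9 = -9 + M$)
$- k{\left(X{\left(-31 \right)} \right)} = - (-9 - 31) = \left(-1\right) \left(-40\right) = 40$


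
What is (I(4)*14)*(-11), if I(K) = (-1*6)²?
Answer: -5544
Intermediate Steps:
I(K) = 36 (I(K) = (-6)² = 36)
(I(4)*14)*(-11) = (36*14)*(-11) = 504*(-11) = -5544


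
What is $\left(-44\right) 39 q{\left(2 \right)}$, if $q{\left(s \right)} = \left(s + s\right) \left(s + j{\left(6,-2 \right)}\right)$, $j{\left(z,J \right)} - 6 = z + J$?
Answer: $-82368$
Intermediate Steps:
$j{\left(z,J \right)} = 6 + J + z$ ($j{\left(z,J \right)} = 6 + \left(z + J\right) = 6 + \left(J + z\right) = 6 + J + z$)
$q{\left(s \right)} = 2 s \left(10 + s\right)$ ($q{\left(s \right)} = \left(s + s\right) \left(s + \left(6 - 2 + 6\right)\right) = 2 s \left(s + 10\right) = 2 s \left(10 + s\right)$)
$\left(-44\right) 39 q{\left(2 \right)} = \left(-44\right) 39 \cdot 2 \cdot 2 \left(10 + 2\right) = - 1716 \cdot 2 \cdot 2 \cdot 12 = \left(-1716\right) 48 = -82368$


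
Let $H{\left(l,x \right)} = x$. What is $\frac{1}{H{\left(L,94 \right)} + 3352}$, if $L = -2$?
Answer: $\frac{1}{3446} \approx 0.00029019$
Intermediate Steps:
$\frac{1}{H{\left(L,94 \right)} + 3352} = \frac{1}{94 + 3352} = \frac{1}{3446}$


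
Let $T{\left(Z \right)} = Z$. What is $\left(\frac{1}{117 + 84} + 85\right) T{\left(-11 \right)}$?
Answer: $- \frac{187946}{201} \approx -935.05$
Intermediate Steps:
$\left(\frac{1}{117 + 84} + 85\right) T{\left(-11 \right)} = \left(\frac{1}{117 + 84} + 85\right) \left(-11\right) = \left(\frac{1}{201} + 85\right) \left(-11\right) = \frac{17086}{201} \left(-11\right) = - \frac{187946}{201}$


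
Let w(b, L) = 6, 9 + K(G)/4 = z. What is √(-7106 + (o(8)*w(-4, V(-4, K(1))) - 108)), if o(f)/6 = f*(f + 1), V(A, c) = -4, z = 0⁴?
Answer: I*√4622 ≈ 67.985*I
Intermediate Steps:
z = 0
K(G) = -36 (K(G) = -36 + 4*0 = -36 + 0 = -36)
o(f) = 6*f*(1 + f) (o(f) = 6*(f*(f + 1)) = 6*(f*(1 + f)) = 6*f*(1 + f))
√(-7106 + (o(8)*w(-4, V(-4, K(1))) - 108)) = √(-7106 + ((6*8*(1 + 8))*6 - 108)) = √(-7106 + ((6*8*9)*6 - 108)) = √(-7106 + (432*6 - 108)) = √(-7106 + (2592 - 108)) = √(-7106 + 2484) = √(-4622) = I*√4622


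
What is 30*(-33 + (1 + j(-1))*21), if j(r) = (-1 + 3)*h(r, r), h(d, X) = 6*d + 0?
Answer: -7920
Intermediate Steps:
h(d, X) = 6*d
j(r) = 12*r (j(r) = (-1 + 3)*(6*r) = 2*(6*r) = 12*r)
30*(-33 + (1 + j(-1))*21) = 30*(-33 + (1 + 12*(-1))*21) = 30*(-33 + (1 - 12)*21) = 30*(-33 - 11*21) = 30*(-33 - 231) = 30*(-264) = -7920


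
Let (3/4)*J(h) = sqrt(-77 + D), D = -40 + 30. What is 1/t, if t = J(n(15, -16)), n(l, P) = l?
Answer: -I*sqrt(87)/116 ≈ -0.080408*I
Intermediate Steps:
D = -10
J(h) = 4*I*sqrt(87)/3 (J(h) = 4*sqrt(-77 - 10)/3 = 4*sqrt(-87)/3 = 4*(I*sqrt(87))/3 = 4*I*sqrt(87)/3)
t = 4*I*sqrt(87)/3 ≈ 12.437*I
1/t = 1/(4*I*sqrt(87)/3) = -I*sqrt(87)/116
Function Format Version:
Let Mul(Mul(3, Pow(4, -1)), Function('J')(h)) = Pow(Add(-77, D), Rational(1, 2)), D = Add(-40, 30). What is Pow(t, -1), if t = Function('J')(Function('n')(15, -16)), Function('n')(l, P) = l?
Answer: Mul(Rational(-1, 116), I, Pow(87, Rational(1, 2))) ≈ Mul(-0.080408, I)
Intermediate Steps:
D = -10
Function('J')(h) = Mul(Rational(4, 3), I, Pow(87, Rational(1, 2))) (Function('J')(h) = Mul(Rational(4, 3), Pow(Add(-77, -10), Rational(1, 2))) = Mul(Rational(4, 3), Pow(-87, Rational(1, 2))) = Mul(Rational(4, 3), Mul(I, Pow(87, Rational(1, 2)))) = Mul(Rational(4, 3), I, Pow(87, Rational(1, 2))))
t = Mul(Rational(4, 3), I, Pow(87, Rational(1, 2))) ≈ Mul(12.437, I)
Pow(t, -1) = Pow(Mul(Rational(4, 3), I, Pow(87, Rational(1, 2))), -1) = Mul(Rational(-1, 116), I, Pow(87, Rational(1, 2)))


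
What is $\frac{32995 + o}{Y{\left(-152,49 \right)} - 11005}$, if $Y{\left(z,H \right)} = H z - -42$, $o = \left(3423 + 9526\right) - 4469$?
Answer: $- \frac{13825}{6137} \approx -2.2527$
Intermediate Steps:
$o = 8480$ ($o = 12949 - 4469 = 8480$)
$Y{\left(z,H \right)} = 42 + H z$ ($Y{\left(z,H \right)} = H z + \left(-62 + 104\right) = H z + 42 = 42 + H z$)
$\frac{32995 + o}{Y{\left(-152,49 \right)} - 11005} = \frac{32995 + 8480}{\left(42 + 49 \left(-152\right)\right) - 11005} = \frac{41475}{\left(42 - 7448\right) - 11005} = \frac{41475}{-7406 - 11005} = \frac{41475}{-18411} = 41475 \left(- \frac{1}{18411}\right) = - \frac{13825}{6137}$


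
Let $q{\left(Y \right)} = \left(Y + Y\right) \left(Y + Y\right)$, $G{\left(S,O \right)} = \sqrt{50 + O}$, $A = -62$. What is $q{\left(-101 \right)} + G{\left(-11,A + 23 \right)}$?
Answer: $40804 + \sqrt{11} \approx 40807.0$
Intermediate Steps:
$q{\left(Y \right)} = 4 Y^{2}$ ($q{\left(Y \right)} = 2 Y 2 Y = 4 Y^{2}$)
$q{\left(-101 \right)} + G{\left(-11,A + 23 \right)} = 4 \left(-101\right)^{2} + \sqrt{50 + \left(-62 + 23\right)} = 4 \cdot 10201 + \sqrt{50 - 39} = 40804 + \sqrt{11}$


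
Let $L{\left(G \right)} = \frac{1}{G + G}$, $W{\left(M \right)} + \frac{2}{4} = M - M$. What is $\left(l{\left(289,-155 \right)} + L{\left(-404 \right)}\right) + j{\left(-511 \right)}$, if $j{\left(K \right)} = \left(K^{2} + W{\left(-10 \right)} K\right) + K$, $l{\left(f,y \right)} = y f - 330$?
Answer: $\frac{174318323}{808} \approx 2.1574 \cdot 10^{5}$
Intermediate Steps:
$l{\left(f,y \right)} = -330 + f y$ ($l{\left(f,y \right)} = f y - 330 = -330 + f y$)
$W{\left(M \right)} = - \frac{1}{2}$ ($W{\left(M \right)} = - \frac{1}{2} + \left(M - M\right) = - \frac{1}{2} + 0 = - \frac{1}{2}$)
$L{\left(G \right)} = \frac{1}{2 G}$
$j{\left(K \right)} = K^{2} + \frac{K}{2}$ ($j{\left(K \right)} = \left(K^{2} - \frac{K}{2}\right) + K = K^{2} + \frac{K}{2}$)
$\left(l{\left(289,-155 \right)} + L{\left(-404 \right)}\right) + j{\left(-511 \right)} = \left(\left(-330 + 289 \left(-155\right)\right) + \frac{1}{2 \left(-404\right)}\right) - 511 \left(\frac{1}{2} - 511\right) = \left(\left(-330 - 44795\right) + \frac{1}{2} \left(- \frac{1}{404}\right)\right) - - \frac{521731}{2} = \left(-45125 - \frac{1}{808}\right) + \frac{521731}{2} = - \frac{36461001}{808} + \frac{521731}{2} = \frac{174318323}{808}$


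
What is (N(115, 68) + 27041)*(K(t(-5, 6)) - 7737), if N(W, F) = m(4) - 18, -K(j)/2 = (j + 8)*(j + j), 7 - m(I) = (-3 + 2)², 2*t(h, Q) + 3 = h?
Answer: -207393517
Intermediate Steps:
t(h, Q) = -3/2 + h/2
m(I) = 6 (m(I) = 7 - (-3 + 2)² = 7 - 1*(-1)² = 7 - 1*1 = 7 - 1 = 6)
K(j) = -4*j*(8 + j) (K(j) = -2*(j + 8)*(j + j) = -2*(8 + j)*2*j = -4*j*(8 + j))
N(W, F) = -12 (N(W, F) = 6 - 18 = -12)
(N(115, 68) + 27041)*(K(t(-5, 6)) - 7737) = (-12 + 27041)*(-4*(-3/2 + (½)*(-5))*(8 + (-3/2 + (½)*(-5))) - 7737) = 27029*(-4*(-3/2 - 5/2)*(8 + (-3/2 - 5/2)) - 7737) = 27029*(-4*(-4)*(8 - 4) - 7737) = 27029*(-4*(-4)*4 - 7737) = 27029*(64 - 7737) = 27029*(-7673) = -207393517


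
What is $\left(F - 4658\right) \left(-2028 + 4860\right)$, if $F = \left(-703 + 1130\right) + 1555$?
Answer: $-7578432$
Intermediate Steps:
$F = 1982$ ($F = 427 + 1555 = 1982$)
$\left(F - 4658\right) \left(-2028 + 4860\right) = \left(1982 - 4658\right) \left(-2028 + 4860\right) = \left(-2676\right) 2832 = -7578432$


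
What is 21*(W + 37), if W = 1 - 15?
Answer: 483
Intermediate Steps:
W = -14
21*(W + 37) = 21*(-14 + 37) = 21*23 = 483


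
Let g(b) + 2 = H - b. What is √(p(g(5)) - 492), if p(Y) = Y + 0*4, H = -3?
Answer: I*√502 ≈ 22.405*I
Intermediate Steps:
g(b) = -5 - b (g(b) = -2 + (-3 - b) = -5 - b)
p(Y) = Y (p(Y) = Y + 0 = Y)
√(p(g(5)) - 492) = √((-5 - 1*5) - 492) = √((-5 - 5) - 492) = √(-10 - 492) = √(-502) = I*√502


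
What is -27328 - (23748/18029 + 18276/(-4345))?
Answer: -194594548336/7121455 ≈ -27325.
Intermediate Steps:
-27328 - (23748/18029 + 18276/(-4345)) = -27328 - (23748*(1/18029) + 18276*(-1/4345)) = -27328 - (23748/18029 - 18276/4345) = -27328 - 1*(-20573904/7121455) = -27328 + 20573904/7121455 = -194594548336/7121455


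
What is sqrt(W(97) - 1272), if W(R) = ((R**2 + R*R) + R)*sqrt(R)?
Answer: sqrt(-1272 + 18915*sqrt(97)) ≈ 430.14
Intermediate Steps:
W(R) = sqrt(R)*(R + 2*R**2) (W(R) = ((R**2 + R**2) + R)*sqrt(R) = (2*R**2 + R)*sqrt(R) = (R + 2*R**2)*sqrt(R) = sqrt(R)*(R + 2*R**2))
sqrt(W(97) - 1272) = sqrt(97**(3/2)*(1 + 2*97) - 1272) = sqrt((97*sqrt(97))*(1 + 194) - 1272) = sqrt((97*sqrt(97))*195 - 1272) = sqrt(18915*sqrt(97) - 1272) = sqrt(-1272 + 18915*sqrt(97))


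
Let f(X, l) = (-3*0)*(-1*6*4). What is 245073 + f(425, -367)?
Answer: 245073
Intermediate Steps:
f(X, l) = 0 (f(X, l) = 0*(-6*4) = 0*(-24) = 0)
245073 + f(425, -367) = 245073 + 0 = 245073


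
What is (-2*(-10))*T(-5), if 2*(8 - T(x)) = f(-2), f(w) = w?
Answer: 180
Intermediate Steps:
T(x) = 9 (T(x) = 8 - ½*(-2) = 8 + 1 = 9)
(-2*(-10))*T(-5) = -2*(-10)*9 = 20*9 = 180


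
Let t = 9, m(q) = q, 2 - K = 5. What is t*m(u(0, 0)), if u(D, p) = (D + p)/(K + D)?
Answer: 0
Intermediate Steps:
K = -3 (K = 2 - 1*5 = 2 - 5 = -3)
u(D, p) = (D + p)/(-3 + D)
t*m(u(0, 0)) = 9*((0 + 0)/(-3 + 0)) = 9*(0/(-3)) = 9*(-⅓*0) = 9*0 = 0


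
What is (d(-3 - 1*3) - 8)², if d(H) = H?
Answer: 196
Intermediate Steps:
(d(-3 - 1*3) - 8)² = ((-3 - 1*3) - 8)² = ((-3 - 3) - 8)² = (-6 - 8)² = (-14)² = 196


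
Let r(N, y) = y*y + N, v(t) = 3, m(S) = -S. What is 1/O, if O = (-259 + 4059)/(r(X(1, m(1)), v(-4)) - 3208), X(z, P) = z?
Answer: -1599/1900 ≈ -0.84158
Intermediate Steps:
r(N, y) = N + y² (r(N, y) = y² + N = N + y²)
O = -1900/1599 (O = (-259 + 4059)/((1 + 3²) - 3208) = 3800/((1 + 9) - 3208) = 3800/(10 - 3208) = 3800/(-3198) = 3800*(-1/3198) = -1900/1599 ≈ -1.1882)
1/O = 1/(-1900/1599) = -1599/1900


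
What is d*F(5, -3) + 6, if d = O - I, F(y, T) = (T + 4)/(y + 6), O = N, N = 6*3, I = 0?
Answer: 84/11 ≈ 7.6364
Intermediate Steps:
N = 18
O = 18
F(y, T) = (4 + T)/(6 + y)
d = 18 (d = 18 - 1*0 = 18 + 0 = 18)
d*F(5, -3) + 6 = 18*((4 - 3)/(6 + 5)) + 6 = 18*(1/11) + 6 = 18/11 + 6 = 84/11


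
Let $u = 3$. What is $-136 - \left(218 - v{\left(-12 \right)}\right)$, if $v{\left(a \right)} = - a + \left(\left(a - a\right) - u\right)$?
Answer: $-345$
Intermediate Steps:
$v{\left(a \right)} = -3 - a$ ($v{\left(a \right)} = - a + \left(\left(a - a\right) - 3\right) = - a + \left(0 - 3\right) = - a - 3 = -3 - a$)
$-136 - \left(218 - v{\left(-12 \right)}\right) = -136 - \left(218 - \left(-3 - -12\right)\right) = -136 - \left(218 - \left(-3 + 12\right)\right) = -136 - \left(218 - 9\right) = -136 - 209 = -345$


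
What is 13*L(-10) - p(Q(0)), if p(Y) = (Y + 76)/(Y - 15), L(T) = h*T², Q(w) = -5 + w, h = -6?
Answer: -155929/20 ≈ -7796.5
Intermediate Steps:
L(T) = -6*T²
p(Y) = (76 + Y)/(-15 + Y)
13*L(-10) - p(Q(0)) = 13*(-6*(-10)²) - (76 + (-5 + 0))/(-15 + (-5 + 0)) = 13*(-6*100) - (76 - 5)/(-15 - 5) = 13*(-600) - 71/(-20) = -7800 - (-1)*71/20 = -7800 - 1*(-71/20) = -7800 + 71/20 = -155929/20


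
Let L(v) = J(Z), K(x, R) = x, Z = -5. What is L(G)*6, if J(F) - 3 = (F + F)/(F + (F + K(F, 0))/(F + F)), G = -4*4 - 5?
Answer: 33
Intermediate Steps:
G = -21 (G = -16 - 5 = -21)
J(F) = 3 + 2*F/(1 + F) (J(F) = 3 + (F + F)/(F + (F + F)/(F + F)) = 3 + (2*F)/(F + (2*F)/((2*F))) = 3 + (2*F)/(F + (2*F)*(1/(2*F))) = 3 + (2*F)/(F + 1) = 3 + (2*F)/(1 + F) = 3 + 2*F/(1 + F))
L(v) = 11/2 (L(v) = (3 + 5*(-5))/(1 - 5) = (3 - 25)/(-4) = -1/4*(-22) = 11/2)
L(G)*6 = (11/2)*6 = 33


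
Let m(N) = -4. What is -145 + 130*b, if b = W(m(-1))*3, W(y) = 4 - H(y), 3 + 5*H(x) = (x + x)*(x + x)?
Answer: -3343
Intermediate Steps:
H(x) = -⅗ + 4*x²/5 (H(x) = -⅗ + ((x + x)*(x + x))/5 = -⅗ + ((2*x)*(2*x))/5 = -⅗ + (4*x²)/5 = -⅗ + 4*x²/5)
W(y) = 23/5 - 4*y²/5 (W(y) = 4 - (-⅗ + 4*y²/5) = 4 + (⅗ - 4*y²/5) = 23/5 - 4*y²/5)
b = -123/5 (b = (23/5 - ⅘*(-4)²)*3 = (23/5 - ⅘*16)*3 = (23/5 - 64/5)*3 = -41/5*3 = -123/5 ≈ -24.600)
-145 + 130*b = -145 + 130*(-123/5) = -145 - 3198 = -3343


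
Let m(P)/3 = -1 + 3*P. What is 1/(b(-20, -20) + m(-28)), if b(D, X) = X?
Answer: -1/275 ≈ -0.0036364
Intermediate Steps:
m(P) = -3 + 9*P (m(P) = 3*(-1 + 3*P) = -3 + 9*P)
1/(b(-20, -20) + m(-28)) = 1/(-20 + (-3 + 9*(-28))) = 1/(-20 + (-3 - 252)) = 1/(-20 - 255) = 1/(-275) = -1/275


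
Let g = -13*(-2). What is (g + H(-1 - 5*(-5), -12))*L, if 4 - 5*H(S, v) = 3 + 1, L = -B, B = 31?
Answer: -806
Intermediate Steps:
L = -31 (L = -1*31 = -31)
H(S, v) = 0 (H(S, v) = 4/5 - (3 + 1)/5 = 4/5 - 1/5*4 = 4/5 - 4/5 = 0)
g = 26
(g + H(-1 - 5*(-5), -12))*L = (26 + 0)*(-31) = 26*(-31) = -806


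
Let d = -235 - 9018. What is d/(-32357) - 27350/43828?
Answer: -12616407/37319542 ≈ -0.33806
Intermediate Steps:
d = -9253
d/(-32357) - 27350/43828 = -9253/(-32357) - 27350/43828 = -9253*(-1/32357) - 27350*1/43828 = 487/1703 - 13675/21914 = -12616407/37319542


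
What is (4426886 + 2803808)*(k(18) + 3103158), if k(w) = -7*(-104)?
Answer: 22443249876884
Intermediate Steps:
k(w) = 728
(4426886 + 2803808)*(k(18) + 3103158) = (4426886 + 2803808)*(728 + 3103158) = 7230694*3103886 = 22443249876884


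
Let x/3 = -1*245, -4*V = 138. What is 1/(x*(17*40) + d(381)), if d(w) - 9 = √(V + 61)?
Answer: -999582/499582087309 - √106/499582087309 ≈ -2.0009e-6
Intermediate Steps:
V = -69/2 (V = -¼*138 = -69/2 ≈ -34.500)
d(w) = 9 + √106/2 (d(w) = 9 + √(-69/2 + 61) = 9 + √(53/2) = 9 + √106/2)
x = -735 (x = 3*(-1*245) = 3*(-245) = -735)
1/(x*(17*40) + d(381)) = 1/(-12495*40 + (9 + √106/2)) = 1/(-735*680 + (9 + √106/2)) = 1/(-499800 + (9 + √106/2)) = 1/(-499791 + √106/2)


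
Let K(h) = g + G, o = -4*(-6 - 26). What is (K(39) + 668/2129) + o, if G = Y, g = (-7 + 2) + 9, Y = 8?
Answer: 298728/2129 ≈ 140.31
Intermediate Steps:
g = 4 (g = -5 + 9 = 4)
G = 8
o = 128 (o = -4*(-32) = 128)
K(h) = 12 (K(h) = 4 + 8 = 12)
(K(39) + 668/2129) + o = (12 + 668/2129) + 128 = 26216/2129 + 128 = 298728/2129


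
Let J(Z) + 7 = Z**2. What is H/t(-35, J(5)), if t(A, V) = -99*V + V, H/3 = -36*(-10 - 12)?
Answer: -66/49 ≈ -1.3469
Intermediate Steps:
J(Z) = -7 + Z**2
H = 2376 (H = 3*(-36*(-10 - 12)) = 3*(-36*(-22)) = 3*792 = 2376)
t(A, V) = -98*V
H/t(-35, J(5)) = 2376/((-98*(-7 + 5**2))) = 2376/((-98*(-7 + 25))) = 2376/((-98*18)) = 2376/(-1764) = 2376*(-1/1764) = -66/49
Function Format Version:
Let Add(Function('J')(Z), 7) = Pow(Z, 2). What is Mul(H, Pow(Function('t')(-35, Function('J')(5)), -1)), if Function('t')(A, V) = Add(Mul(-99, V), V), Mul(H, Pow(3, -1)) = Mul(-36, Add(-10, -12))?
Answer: Rational(-66, 49) ≈ -1.3469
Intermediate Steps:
Function('J')(Z) = Add(-7, Pow(Z, 2))
H = 2376 (H = Mul(3, Mul(-36, Add(-10, -12))) = Mul(3, Mul(-36, -22)) = Mul(3, 792) = 2376)
Function('t')(A, V) = Mul(-98, V)
Mul(H, Pow(Function('t')(-35, Function('J')(5)), -1)) = Mul(2376, Pow(Mul(-98, Add(-7, Pow(5, 2))), -1)) = Mul(2376, Pow(Mul(-98, Add(-7, 25)), -1)) = Mul(2376, Pow(Mul(-98, 18), -1)) = Mul(2376, Pow(-1764, -1)) = Mul(2376, Rational(-1, 1764)) = Rational(-66, 49)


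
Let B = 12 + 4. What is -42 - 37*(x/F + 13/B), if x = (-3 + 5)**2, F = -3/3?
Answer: 1215/16 ≈ 75.938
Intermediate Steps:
F = -1 (F = -3*1/3 = -1)
B = 16
x = 4 (x = 2**2 = 4)
-42 - 37*(x/F + 13/B) = -42 - 37*(4/(-1) + 13/16) = -42 - 37*(4*(-1) + 13*(1/16)) = -42 - 37*(-4 + 13/16) = -42 - 37*(-51/16) = -42 + 1887/16 = 1215/16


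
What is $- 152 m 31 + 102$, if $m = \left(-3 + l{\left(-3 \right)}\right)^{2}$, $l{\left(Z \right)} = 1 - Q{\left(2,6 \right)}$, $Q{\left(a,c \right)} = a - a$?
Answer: $-18746$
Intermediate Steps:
$Q{\left(a,c \right)} = 0$
$l{\left(Z \right)} = 1$ ($l{\left(Z \right)} = 1 - 0 = 1 + 0 = 1$)
$m = 4$ ($m = \left(-3 + 1\right)^{2} = \left(-2\right)^{2} = 4$)
$- 152 m 31 + 102 = - 152 \cdot 4 \cdot 31 + 102 = \left(-152\right) 124 + 102 = -18848 + 102 = -18746$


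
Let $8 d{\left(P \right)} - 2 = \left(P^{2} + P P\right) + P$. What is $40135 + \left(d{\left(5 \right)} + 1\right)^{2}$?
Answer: $\frac{2572865}{64} \approx 40201.0$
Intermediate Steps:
$d{\left(P \right)} = \frac{1}{4} + \frac{P^{2}}{4} + \frac{P}{8}$ ($d{\left(P \right)} = \frac{1}{4} + \frac{\left(P^{2} + P P\right) + P}{8} = \frac{1}{4} + \frac{\left(P^{2} + P^{2}\right) + P}{8} = \frac{1}{4} + \frac{2 P^{2} + P}{8} = \frac{1}{4} + \frac{P + 2 P^{2}}{8} = \frac{1}{4} + \left(\frac{P^{2}}{4} + \frac{P}{8}\right) = \frac{1}{4} + \frac{P^{2}}{4} + \frac{P}{8}$)
$40135 + \left(d{\left(5 \right)} + 1\right)^{2} = 40135 + \left(\left(\frac{1}{4} + \frac{5^{2}}{4} + \frac{1}{8} \cdot 5\right) + 1\right)^{2} = 40135 + \left(\left(\frac{1}{4} + \frac{1}{4} \cdot 25 + \frac{5}{8}\right) + 1\right)^{2} = 40135 + \left(\left(\frac{1}{4} + \frac{25}{4} + \frac{5}{8}\right) + 1\right)^{2} = 40135 + \left(\frac{57}{8} + 1\right)^{2} = 40135 + \left(\frac{65}{8}\right)^{2} = 40135 + \frac{4225}{64} = \frac{2572865}{64}$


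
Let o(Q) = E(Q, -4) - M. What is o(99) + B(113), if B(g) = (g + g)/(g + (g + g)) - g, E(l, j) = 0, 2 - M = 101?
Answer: -40/3 ≈ -13.333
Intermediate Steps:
M = -99 (M = 2 - 1*101 = 2 - 101 = -99)
o(Q) = 99 (o(Q) = 0 - 1*(-99) = 0 + 99 = 99)
B(g) = 2/3 - g (B(g) = (2*g)/(g + 2*g) - g = (2*g)/((3*g)) - g = (2*g)*(1/(3*g)) - g = 2/3 - g)
o(99) + B(113) = 99 + (2/3 - 1*113) = 99 + (2/3 - 113) = 99 - 337/3 = -40/3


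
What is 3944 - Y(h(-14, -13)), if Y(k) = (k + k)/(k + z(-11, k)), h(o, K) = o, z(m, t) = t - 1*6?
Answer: 67034/17 ≈ 3943.2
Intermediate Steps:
z(m, t) = -6 + t (z(m, t) = t - 6 = -6 + t)
Y(k) = 2*k/(-6 + 2*k) (Y(k) = (k + k)/(k + (-6 + k)) = (2*k)/(-6 + 2*k) = 2*k/(-6 + 2*k))
3944 - Y(h(-14, -13)) = 3944 - (-14)/(-3 - 14) = 3944 - (-14)/(-17) = 3944 - (-14)*(-1)/17 = 3944 - 1*14/17 = 3944 - 14/17 = 67034/17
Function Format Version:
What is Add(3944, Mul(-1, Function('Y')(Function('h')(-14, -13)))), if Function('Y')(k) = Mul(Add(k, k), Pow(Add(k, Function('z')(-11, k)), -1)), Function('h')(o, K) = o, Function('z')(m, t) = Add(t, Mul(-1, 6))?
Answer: Rational(67034, 17) ≈ 3943.2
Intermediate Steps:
Function('z')(m, t) = Add(-6, t) (Function('z')(m, t) = Add(t, -6) = Add(-6, t))
Function('Y')(k) = Mul(2, k, Pow(Add(-6, Mul(2, k)), -1)) (Function('Y')(k) = Mul(Add(k, k), Pow(Add(k, Add(-6, k)), -1)) = Mul(Mul(2, k), Pow(Add(-6, Mul(2, k)), -1)) = Mul(2, k, Pow(Add(-6, Mul(2, k)), -1)))
Add(3944, Mul(-1, Function('Y')(Function('h')(-14, -13)))) = Add(3944, Mul(-1, Mul(-14, Pow(Add(-3, -14), -1)))) = Add(3944, Mul(-1, Mul(-14, Pow(-17, -1)))) = Add(3944, Mul(-1, Mul(-14, Rational(-1, 17)))) = Add(3944, Mul(-1, Rational(14, 17))) = Add(3944, Rational(-14, 17)) = Rational(67034, 17)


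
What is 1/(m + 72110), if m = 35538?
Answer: 1/107648 ≈ 9.2895e-6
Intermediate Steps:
1/(m + 72110) = 1/(35538 + 72110) = 1/107648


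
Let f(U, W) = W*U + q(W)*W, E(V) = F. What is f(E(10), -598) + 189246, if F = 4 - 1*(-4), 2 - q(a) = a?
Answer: -174338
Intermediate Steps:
q(a) = 2 - a
F = 8 (F = 4 + 4 = 8)
E(V) = 8
f(U, W) = U*W + W*(2 - W) (f(U, W) = W*U + (2 - W)*W = U*W + W*(2 - W))
f(E(10), -598) + 189246 = -598*(2 + 8 - 1*(-598)) + 189246 = -598*(2 + 8 + 598) + 189246 = -598*608 + 189246 = -363584 + 189246 = -174338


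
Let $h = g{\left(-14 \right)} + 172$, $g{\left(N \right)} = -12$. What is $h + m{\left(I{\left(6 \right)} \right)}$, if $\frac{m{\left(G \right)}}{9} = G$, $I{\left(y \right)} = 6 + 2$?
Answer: $232$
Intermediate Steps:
$I{\left(y \right)} = 8$
$m{\left(G \right)} = 9 G$
$h = 160$ ($h = -12 + 172 = 160$)
$h + m{\left(I{\left(6 \right)} \right)} = 160 + 9 \cdot 8 = 160 + 72 = 232$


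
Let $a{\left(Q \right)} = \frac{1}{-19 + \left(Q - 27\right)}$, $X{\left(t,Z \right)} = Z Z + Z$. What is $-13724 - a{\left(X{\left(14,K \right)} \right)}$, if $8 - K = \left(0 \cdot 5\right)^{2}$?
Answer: $- \frac{356825}{26} \approx -13724.0$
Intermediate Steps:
$K = 8$ ($K = 8 - \left(0 \cdot 5\right)^{2} = 8 - 0^{2} = 8 - 0 = 8 + 0 = 8$)
$X{\left(t,Z \right)} = Z + Z^{2}$ ($X{\left(t,Z \right)} = Z^{2} + Z = Z + Z^{2}$)
$a{\left(Q \right)} = \frac{1}{-46 + Q}$ ($a{\left(Q \right)} = \frac{1}{-19 + \left(Q - 27\right)} = \frac{1}{-19 + \left(-27 + Q\right)} = \frac{1}{-46 + Q}$)
$-13724 - a{\left(X{\left(14,K \right)} \right)} = -13724 - \frac{1}{-46 + 8 \left(1 + 8\right)} = -13724 - \frac{1}{-46 + 8 \cdot 9} = -13724 - \frac{1}{-46 + 72} = -13724 - \frac{1}{26} = - \frac{356825}{26}$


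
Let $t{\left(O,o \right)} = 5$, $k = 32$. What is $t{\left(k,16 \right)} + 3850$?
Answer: $3855$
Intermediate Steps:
$t{\left(k,16 \right)} + 3850 = 5 + 3850 = 3855$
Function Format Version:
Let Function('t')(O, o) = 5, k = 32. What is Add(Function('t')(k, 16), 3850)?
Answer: 3855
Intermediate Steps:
Add(Function('t')(k, 16), 3850) = Add(5, 3850) = 3855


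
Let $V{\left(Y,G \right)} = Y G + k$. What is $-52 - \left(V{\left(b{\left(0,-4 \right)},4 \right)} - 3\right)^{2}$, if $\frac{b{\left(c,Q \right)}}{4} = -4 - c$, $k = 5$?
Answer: $-3896$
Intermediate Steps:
$b{\left(c,Q \right)} = -16 - 4 c$ ($b{\left(c,Q \right)} = 4 \left(-4 - c\right) = -16 - 4 c$)
$V{\left(Y,G \right)} = 5 + G Y$ ($V{\left(Y,G \right)} = Y G + 5 = G Y + 5 = 5 + G Y$)
$-52 - \left(V{\left(b{\left(0,-4 \right)},4 \right)} - 3\right)^{2} = -52 - \left(\left(5 + 4 \left(-16 - 0\right)\right) - 3\right)^{2} = -52 - \left(\left(5 + 4 \left(-16 + 0\right)\right) - 3\right)^{2} = -52 - \left(\left(5 + 4 \left(-16\right)\right) - 3\right)^{2} = -52 - \left(\left(5 - 64\right) - 3\right)^{2} = -52 - \left(-59 - 3\right)^{2} = -52 - \left(-62\right)^{2} = -52 - 3844 = -3896$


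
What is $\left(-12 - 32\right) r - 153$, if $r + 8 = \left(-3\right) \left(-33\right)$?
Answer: $-4157$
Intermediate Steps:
$r = 91$ ($r = -8 - -99 = -8 + 99 = 91$)
$\left(-12 - 32\right) r - 153 = \left(-12 - 32\right) 91 - 153 = \left(-44\right) 91 - 153 = -4004 - 153 = -4157$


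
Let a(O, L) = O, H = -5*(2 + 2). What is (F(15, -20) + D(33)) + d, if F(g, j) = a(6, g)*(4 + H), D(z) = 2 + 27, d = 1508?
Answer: 1441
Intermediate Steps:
H = -20 (H = -5*4 = -20)
D(z) = 29
F(g, j) = -96 (F(g, j) = 6*(4 - 20) = 6*(-16) = -96)
(F(15, -20) + D(33)) + d = (-96 + 29) + 1508 = -67 + 1508 = 1441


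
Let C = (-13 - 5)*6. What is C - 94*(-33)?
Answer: 2994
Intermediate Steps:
C = -108 (C = -18*6 = -108)
C - 94*(-33) = -108 - 94*(-33) = -108 + 3102 = 2994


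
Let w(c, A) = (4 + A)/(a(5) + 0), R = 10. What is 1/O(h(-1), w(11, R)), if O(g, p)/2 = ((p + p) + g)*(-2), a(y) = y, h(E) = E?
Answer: -5/92 ≈ -0.054348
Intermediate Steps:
w(c, A) = 4/5 + A/5 (w(c, A) = (4 + A)/(5 + 0) = (4 + A)/5 = (4 + A)*(1/5) = 4/5 + A/5)
O(g, p) = -8*p - 4*g (O(g, p) = 2*(((p + p) + g)*(-2)) = 2*((2*p + g)*(-2)) = 2*((g + 2*p)*(-2)) = 2*(-4*p - 2*g) = -8*p - 4*g)
1/O(h(-1), w(11, R)) = 1/(-8*(4/5 + (1/5)*10) - 4*(-1)) = 1/(-8*(4/5 + 2) + 4) = 1/(-8*14/5 + 4) = 1/(-112/5 + 4) = 1/(-92/5) = -5/92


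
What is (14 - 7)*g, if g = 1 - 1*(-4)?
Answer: 35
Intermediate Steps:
g = 5 (g = 1 + 4 = 5)
(14 - 7)*g = (14 - 7)*5 = 7*5 = 35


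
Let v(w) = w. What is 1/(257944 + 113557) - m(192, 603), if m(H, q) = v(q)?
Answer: -224015102/371501 ≈ -603.00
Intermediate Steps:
m(H, q) = q
1/(257944 + 113557) - m(192, 603) = 1/(257944 + 113557) - 1*603 = 1/371501 - 603 = -224015102/371501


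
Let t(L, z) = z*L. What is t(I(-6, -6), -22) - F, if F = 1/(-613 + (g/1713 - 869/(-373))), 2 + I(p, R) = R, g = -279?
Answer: 22897297127/130097069 ≈ 176.00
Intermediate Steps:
I(p, R) = -2 + R
t(L, z) = L*z
F = -212983/130097069 (F = 1/(-613 + (-279/1713 - 869/(-373))) = 1/(-613 + (-279*1/1713 - 869*(-1/373))) = 1/(-613 + (-93/571 + 869/373)) = 1/(-613 + 461510/212983) = 1/(-130097069/212983) = -212983/130097069 ≈ -0.0016371)
t(I(-6, -6), -22) - F = (-2 - 6)*(-22) - 1*(-212983/130097069) = -8*(-22) + 212983/130097069 = 176 + 212983/130097069 = 22897297127/130097069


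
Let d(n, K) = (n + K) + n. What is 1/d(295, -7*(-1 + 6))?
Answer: 1/555 ≈ 0.0018018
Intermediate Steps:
d(n, K) = K + 2*n (d(n, K) = (K + n) + n = K + 2*n)
1/d(295, -7*(-1 + 6)) = 1/(-7*(-1 + 6) + 2*295) = 1/(-7*5 + 590) = 1/(-35 + 590) = 1/555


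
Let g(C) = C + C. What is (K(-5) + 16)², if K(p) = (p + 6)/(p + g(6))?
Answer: 12769/49 ≈ 260.59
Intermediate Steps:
g(C) = 2*C
K(p) = (6 + p)/(12 + p) (K(p) = (p + 6)/(p + 2*6) = (6 + p)/(p + 12) = (6 + p)/(12 + p))
(K(-5) + 16)² = ((6 - 5)/(12 - 5) + 16)² = (1/7 + 16)² = ((⅐)*1 + 16)² = (⅐ + 16)² = (113/7)² = 12769/49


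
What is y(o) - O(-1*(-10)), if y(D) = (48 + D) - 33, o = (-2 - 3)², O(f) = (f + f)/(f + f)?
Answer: 39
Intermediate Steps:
O(f) = 1 (O(f) = (2*f)/((2*f)) = (2*f)*(1/(2*f)) = 1)
o = 25 (o = (-5)² = 25)
y(D) = 15 + D
y(o) - O(-1*(-10)) = (15 + 25) - 1*1 = 40 - 1 = 39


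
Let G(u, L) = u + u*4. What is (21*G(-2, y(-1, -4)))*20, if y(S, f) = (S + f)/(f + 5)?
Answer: -4200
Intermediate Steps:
y(S, f) = (S + f)/(5 + f)
G(u, L) = 5*u (G(u, L) = u + 4*u = 5*u)
(21*G(-2, y(-1, -4)))*20 = (21*(5*(-2)))*20 = (21*(-10))*20 = -210*20 = -4200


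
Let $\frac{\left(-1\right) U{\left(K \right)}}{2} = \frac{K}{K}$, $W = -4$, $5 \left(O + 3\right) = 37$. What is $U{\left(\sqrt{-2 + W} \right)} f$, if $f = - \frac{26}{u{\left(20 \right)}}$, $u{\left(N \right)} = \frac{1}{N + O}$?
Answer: $\frac{6344}{5} \approx 1268.8$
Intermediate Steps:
$O = \frac{22}{5}$ ($O = -3 + \frac{1}{5} \cdot 37 = -3 + \frac{37}{5} = \frac{22}{5} \approx 4.4$)
$U{\left(K \right)} = -2$ ($U{\left(K \right)} = - 2 \frac{K}{K} = \left(-2\right) 1 = -2$)
$u{\left(N \right)} = \frac{1}{\frac{22}{5} + N}$ ($u{\left(N \right)} = \frac{1}{N + \frac{22}{5}} = \frac{1}{\frac{22}{5} + N}$)
$f = - \frac{3172}{5}$ ($f = - \frac{26}{5 \frac{1}{22 + 5 \cdot 20}} = - \frac{26}{5 \frac{1}{22 + 100}} = - \frac{26}{5 \cdot \frac{1}{122}} = - \frac{26}{\frac{5}{122}} = \left(-26\right) \frac{122}{5} = - \frac{3172}{5} \approx -634.4$)
$U{\left(\sqrt{-2 + W} \right)} f = \left(-2\right) \left(- \frac{3172}{5}\right) = \frac{6344}{5}$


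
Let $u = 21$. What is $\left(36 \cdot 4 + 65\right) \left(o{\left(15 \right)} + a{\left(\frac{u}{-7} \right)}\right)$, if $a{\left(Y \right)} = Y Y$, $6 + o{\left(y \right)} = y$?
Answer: $3762$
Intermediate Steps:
$o{\left(y \right)} = -6 + y$
$a{\left(Y \right)} = Y^{2}$
$\left(36 \cdot 4 + 65\right) \left(o{\left(15 \right)} + a{\left(\frac{u}{-7} \right)}\right) = \left(36 \cdot 4 + 65\right) \left(\left(-6 + 15\right) + \left(\frac{21}{-7}\right)^{2}\right) = \left(144 + 65\right) \left(9 + \left(21 \left(- \frac{1}{7}\right)\right)^{2}\right) = 209 \left(9 + \left(-3\right)^{2}\right) = 209 \left(9 + 9\right) = 209 \cdot 18 = 3762$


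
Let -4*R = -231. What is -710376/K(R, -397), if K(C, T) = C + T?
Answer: 2841504/1357 ≈ 2094.0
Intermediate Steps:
R = 231/4 (R = -¼*(-231) = 231/4 ≈ 57.750)
-710376/K(R, -397) = -710376/(231/4 - 397) = -710376/(-1357/4) = -710376*(-4/1357) = 2841504/1357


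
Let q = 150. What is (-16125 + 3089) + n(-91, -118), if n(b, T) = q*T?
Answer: -30736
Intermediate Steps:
n(b, T) = 150*T
(-16125 + 3089) + n(-91, -118) = (-16125 + 3089) + 150*(-118) = -13036 - 17700 = -30736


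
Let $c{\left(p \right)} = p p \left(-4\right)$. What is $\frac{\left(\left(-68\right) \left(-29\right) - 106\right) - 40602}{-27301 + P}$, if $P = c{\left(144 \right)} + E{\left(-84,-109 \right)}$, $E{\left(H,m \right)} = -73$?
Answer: $\frac{19368}{55159} \approx 0.35113$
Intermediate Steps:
$c{\left(p \right)} = - 4 p^{2}$ ($c{\left(p \right)} = p^{2} \left(-4\right) = - 4 p^{2}$)
$P = -83017$ ($P = - 4 \cdot 144^{2} - 73 = \left(-4\right) 20736 - 73 = -82944 - 73 = -83017$)
$\frac{\left(\left(-68\right) \left(-29\right) - 106\right) - 40602}{-27301 + P} = \frac{\left(\left(-68\right) \left(-29\right) - 106\right) - 40602}{-27301 - 83017} = \frac{\left(1972 - 106\right) - 40602}{-110318} = \left(1866 - 40602\right) \left(- \frac{1}{110318}\right) = \left(-38736\right) \left(- \frac{1}{110318}\right) = \frac{19368}{55159}$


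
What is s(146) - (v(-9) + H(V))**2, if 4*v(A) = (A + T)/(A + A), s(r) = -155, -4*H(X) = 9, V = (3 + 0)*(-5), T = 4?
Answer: -828169/5184 ≈ -159.75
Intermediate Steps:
V = -15 (V = 3*(-5) = -15)
H(X) = -9/4 (H(X) = -1/4*9 = -9/4)
v(A) = (4 + A)/(8*A) (v(A) = ((A + 4)/(A + A))/4 = ((4 + A)/((2*A)))/4 = ((4 + A)*(1/(2*A)))/4 = ((4 + A)/(2*A))/4 = (4 + A)/(8*A))
s(146) - (v(-9) + H(V))**2 = -155 - ((1/8)*(4 - 9)/(-9) - 9/4)**2 = -155 - ((1/8)*(-1/9)*(-5) - 9/4)**2 = -155 - (5/72 - 9/4)**2 = -155 - (-157/72)**2 = -155 - 1*24649/5184 = -155 - 24649/5184 = -828169/5184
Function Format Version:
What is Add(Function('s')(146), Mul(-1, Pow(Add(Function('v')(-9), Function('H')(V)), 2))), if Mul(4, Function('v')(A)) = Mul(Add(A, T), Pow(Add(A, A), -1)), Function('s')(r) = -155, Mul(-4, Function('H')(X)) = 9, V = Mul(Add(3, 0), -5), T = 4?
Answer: Rational(-828169, 5184) ≈ -159.75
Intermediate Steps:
V = -15 (V = Mul(3, -5) = -15)
Function('H')(X) = Rational(-9, 4) (Function('H')(X) = Mul(Rational(-1, 4), 9) = Rational(-9, 4))
Function('v')(A) = Mul(Rational(1, 8), Pow(A, -1), Add(4, A)) (Function('v')(A) = Mul(Rational(1, 4), Mul(Add(A, 4), Pow(Add(A, A), -1))) = Mul(Rational(1, 4), Mul(Add(4, A), Pow(Mul(2, A), -1))) = Mul(Rational(1, 4), Mul(Add(4, A), Mul(Rational(1, 2), Pow(A, -1)))) = Mul(Rational(1, 4), Mul(Rational(1, 2), Pow(A, -1), Add(4, A))) = Mul(Rational(1, 8), Pow(A, -1), Add(4, A)))
Add(Function('s')(146), Mul(-1, Pow(Add(Function('v')(-9), Function('H')(V)), 2))) = Add(-155, Mul(-1, Pow(Add(Mul(Rational(1, 8), Pow(-9, -1), Add(4, -9)), Rational(-9, 4)), 2))) = Add(-155, Mul(-1, Pow(Add(Mul(Rational(1, 8), Rational(-1, 9), -5), Rational(-9, 4)), 2))) = Add(-155, Mul(-1, Pow(Add(Rational(5, 72), Rational(-9, 4)), 2))) = Add(-155, Mul(-1, Pow(Rational(-157, 72), 2))) = Add(-155, Mul(-1, Rational(24649, 5184))) = Add(-155, Rational(-24649, 5184)) = Rational(-828169, 5184)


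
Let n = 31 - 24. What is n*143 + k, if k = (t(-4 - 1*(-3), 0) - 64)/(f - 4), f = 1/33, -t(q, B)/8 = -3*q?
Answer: 134035/131 ≈ 1023.2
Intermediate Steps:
n = 7
t(q, B) = 24*q (t(q, B) = -(-24)*q = 24*q)
f = 1/33 ≈ 0.030303
k = 2904/131 (k = (24*(-4 - 1*(-3)) - 64)/(1/33 - 4) = (24*(-4 + 3) - 64)/(-131/33) = (24*(-1) - 64)*(-33/131) = (-24 - 64)*(-33/131) = -88*(-33/131) = 2904/131 ≈ 22.168)
n*143 + k = 7*143 + 2904/131 = 1001 + 2904/131 = 134035/131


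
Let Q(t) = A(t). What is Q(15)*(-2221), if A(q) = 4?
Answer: -8884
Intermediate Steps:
Q(t) = 4
Q(15)*(-2221) = 4*(-2221) = -8884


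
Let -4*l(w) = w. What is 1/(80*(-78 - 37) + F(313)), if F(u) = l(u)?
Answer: -4/37113 ≈ -0.00010778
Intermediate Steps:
l(w) = -w/4
F(u) = -u/4
1/(80*(-78 - 37) + F(313)) = 1/(80*(-78 - 37) - ¼*313) = 1/(80*(-115) - 313/4) = 1/(-9200 - 313/4) = 1/(-37113/4) = -4/37113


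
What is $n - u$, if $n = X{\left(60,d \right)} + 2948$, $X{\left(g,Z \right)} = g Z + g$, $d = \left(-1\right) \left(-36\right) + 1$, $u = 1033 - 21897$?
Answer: $26092$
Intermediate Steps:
$u = -20864$ ($u = 1033 - 21897 = -20864$)
$d = 37$ ($d = 36 + 1 = 37$)
$X{\left(g,Z \right)} = g + Z g$ ($X{\left(g,Z \right)} = Z g + g = g + Z g$)
$n = 5228$ ($n = 60 \left(1 + 37\right) + 2948 = 60 \cdot 38 + 2948 = 2280 + 2948 = 5228$)
$n - u = 5228 - -20864 = 5228 + 20864 = 26092$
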